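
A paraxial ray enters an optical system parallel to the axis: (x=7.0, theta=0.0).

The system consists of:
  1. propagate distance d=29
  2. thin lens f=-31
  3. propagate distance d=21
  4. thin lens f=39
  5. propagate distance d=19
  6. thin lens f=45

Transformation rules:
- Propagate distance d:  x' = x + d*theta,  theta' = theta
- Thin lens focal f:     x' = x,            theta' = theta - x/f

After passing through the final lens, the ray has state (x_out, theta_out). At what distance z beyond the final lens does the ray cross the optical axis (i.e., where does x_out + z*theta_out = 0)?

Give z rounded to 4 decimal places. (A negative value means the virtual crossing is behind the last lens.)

Answer: 33.8736

Derivation:
Initial: x=7.0000 theta=0.0000
After 1 (propagate distance d=29): x=7.0000 theta=0.0000
After 2 (thin lens f=-31): x=7.0000 theta=7/31 (≈0.2258)
After 3 (propagate distance d=21): x=364/31 (≈11.7419) theta=7/31 (≈0.2258)
After 4 (thin lens f=39): x=364/31 (≈11.7419) theta=-7/93 (≈-0.0753)
After 5 (propagate distance d=19): x=959/93 (≈10.3118) theta=-7/93 (≈-0.0753)
After 6 (thin lens f=45): x=959/93 (≈10.3118) theta=-1274/4185 (≈-0.3044)
z_focus = -x_out/theta_out = -(959/93)/(-1274/4185) = 6165/182 ≈ 33.8736
Rounded to 4 decimal places: z = 33.8736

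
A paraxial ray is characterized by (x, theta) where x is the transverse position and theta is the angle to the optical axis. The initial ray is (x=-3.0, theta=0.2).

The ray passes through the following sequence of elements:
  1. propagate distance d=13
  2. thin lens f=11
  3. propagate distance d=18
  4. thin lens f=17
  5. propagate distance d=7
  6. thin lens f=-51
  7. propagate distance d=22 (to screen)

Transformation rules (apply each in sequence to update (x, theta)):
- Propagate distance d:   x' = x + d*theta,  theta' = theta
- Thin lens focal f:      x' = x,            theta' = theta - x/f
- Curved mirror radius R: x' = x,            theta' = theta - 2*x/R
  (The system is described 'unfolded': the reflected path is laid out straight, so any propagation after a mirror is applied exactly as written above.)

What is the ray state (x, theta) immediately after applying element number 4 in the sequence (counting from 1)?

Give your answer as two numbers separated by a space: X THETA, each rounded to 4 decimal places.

Initial: x=-3.0000 theta=0.2000
After 1 (propagate distance d=13): x=-0.4000 theta=0.2000
After 2 (thin lens f=11): x=-0.4000 theta=13/55 (≈0.2364)
After 3 (propagate distance d=18): x=212/55 (≈3.8545) theta=13/55 (≈0.2364)
After 4 (thin lens f=17): x=212/55 (≈3.8545) theta=9/935 (≈0.0096)
Rounded to 4 decimal places: x = 3.8545, theta = 0.0096

Answer: 3.8545 0.0096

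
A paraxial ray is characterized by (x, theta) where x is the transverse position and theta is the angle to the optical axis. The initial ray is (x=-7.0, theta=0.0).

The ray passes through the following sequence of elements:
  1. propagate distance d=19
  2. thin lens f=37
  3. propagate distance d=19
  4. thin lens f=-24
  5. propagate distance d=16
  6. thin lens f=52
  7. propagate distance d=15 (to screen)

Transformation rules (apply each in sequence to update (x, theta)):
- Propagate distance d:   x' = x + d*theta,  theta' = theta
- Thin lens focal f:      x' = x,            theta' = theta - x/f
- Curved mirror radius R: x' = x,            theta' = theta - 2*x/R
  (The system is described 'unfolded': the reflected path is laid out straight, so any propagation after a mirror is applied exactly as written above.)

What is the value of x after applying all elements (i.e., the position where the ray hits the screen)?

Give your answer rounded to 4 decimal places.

Initial: x=-7.0000 theta=0.0000
After 1 (propagate distance d=19): x=-7.0000 theta=0.0000
After 2 (thin lens f=37): x=-7.0000 theta=7/37 (≈0.1892)
After 3 (propagate distance d=19): x=-126/37 (≈-3.4054) theta=7/37 (≈0.1892)
After 4 (thin lens f=-24): x=-126/37 (≈-3.4054) theta=7/148 (≈0.0473)
After 5 (propagate distance d=16): x=-98/37 (≈-2.6486) theta=7/148 (≈0.0473)
After 6 (thin lens f=52): x=-98/37 (≈-2.6486) theta=189/1924 (≈0.0982)
After 7 (propagate distance d=15 (to screen)): x=-2261/1924 (≈-1.1752) theta=189/1924 (≈0.0982)
Rounded to 4 decimal places: x = -1.1752

Answer: -1.1752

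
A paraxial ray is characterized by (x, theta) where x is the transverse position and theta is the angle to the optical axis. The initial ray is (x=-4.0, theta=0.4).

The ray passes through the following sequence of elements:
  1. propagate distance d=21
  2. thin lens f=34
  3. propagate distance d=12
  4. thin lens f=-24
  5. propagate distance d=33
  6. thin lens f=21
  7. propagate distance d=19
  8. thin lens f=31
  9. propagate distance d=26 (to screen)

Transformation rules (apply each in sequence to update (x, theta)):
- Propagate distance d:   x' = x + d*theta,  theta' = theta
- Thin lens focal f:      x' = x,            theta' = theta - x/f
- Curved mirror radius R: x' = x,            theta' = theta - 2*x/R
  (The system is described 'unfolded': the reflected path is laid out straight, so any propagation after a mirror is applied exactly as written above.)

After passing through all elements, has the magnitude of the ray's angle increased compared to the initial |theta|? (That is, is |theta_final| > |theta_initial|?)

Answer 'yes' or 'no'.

Initial: x=-4.0000 theta=0.4000
After 1 (propagate distance d=21): x=4.4000 theta=0.4000
After 2 (thin lens f=34): x=4.4000 theta=23/85 (≈0.2706)
After 3 (propagate distance d=12): x=130/17 (≈7.6471) theta=23/85 (≈0.2706)
After 4 (thin lens f=-24): x=130/17 (≈7.6471) theta=601/1020 (≈0.5892)
After 5 (propagate distance d=33): x=9211/340 (≈27.0912) theta=601/1020 (≈0.5892)
After 6 (thin lens f=21): x=9211/340 (≈27.0912) theta=-417/595 (≈-0.7008)
After 7 (propagate distance d=19): x=6557/476 (≈13.7752) theta=-417/595 (≈-0.7008)
After 8 (thin lens f=31): x=6557/476 (≈13.7752) theta=-84493/73780 (≈-1.1452)
After 9 (propagate distance d=26 (to screen)): x=-1180483/73780 (≈-16.0000) theta=-84493/73780 (≈-1.1452)
|theta_initial|=0.4000 |theta_final|=84493/73780 (≈1.1452) -> increased

Answer: yes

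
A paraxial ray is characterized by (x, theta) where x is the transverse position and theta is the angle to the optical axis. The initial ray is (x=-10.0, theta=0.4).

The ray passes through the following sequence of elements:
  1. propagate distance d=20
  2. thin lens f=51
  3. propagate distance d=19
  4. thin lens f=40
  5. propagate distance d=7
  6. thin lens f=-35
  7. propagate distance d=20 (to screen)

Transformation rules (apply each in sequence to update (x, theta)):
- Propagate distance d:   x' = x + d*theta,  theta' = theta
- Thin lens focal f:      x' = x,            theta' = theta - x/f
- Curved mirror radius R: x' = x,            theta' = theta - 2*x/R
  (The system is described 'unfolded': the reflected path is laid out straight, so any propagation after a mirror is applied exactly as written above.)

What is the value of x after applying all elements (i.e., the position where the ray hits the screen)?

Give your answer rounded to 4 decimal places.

Answer: 18.6691

Derivation:
Initial: x=-10.0000 theta=0.4000
After 1 (propagate distance d=20): x=-2.0000 theta=0.4000
After 2 (thin lens f=51): x=-2.0000 theta=112/255 (≈0.4392)
After 3 (propagate distance d=19): x=1618/255 (≈6.3451) theta=112/255 (≈0.4392)
After 4 (thin lens f=40): x=1618/255 (≈6.3451) theta=477/1700 (≈0.2806)
After 5 (propagate distance d=7): x=42377/5100 (≈8.3092) theta=477/1700 (≈0.2806)
After 6 (thin lens f=-35): x=42377/5100 (≈8.3092) theta=46231/89250 (≈0.5180)
After 7 (propagate distance d=20 (to screen)): x=666487/35700 (≈18.6691) theta=46231/89250 (≈0.5180)
Rounded to 4 decimal places: x = 18.6691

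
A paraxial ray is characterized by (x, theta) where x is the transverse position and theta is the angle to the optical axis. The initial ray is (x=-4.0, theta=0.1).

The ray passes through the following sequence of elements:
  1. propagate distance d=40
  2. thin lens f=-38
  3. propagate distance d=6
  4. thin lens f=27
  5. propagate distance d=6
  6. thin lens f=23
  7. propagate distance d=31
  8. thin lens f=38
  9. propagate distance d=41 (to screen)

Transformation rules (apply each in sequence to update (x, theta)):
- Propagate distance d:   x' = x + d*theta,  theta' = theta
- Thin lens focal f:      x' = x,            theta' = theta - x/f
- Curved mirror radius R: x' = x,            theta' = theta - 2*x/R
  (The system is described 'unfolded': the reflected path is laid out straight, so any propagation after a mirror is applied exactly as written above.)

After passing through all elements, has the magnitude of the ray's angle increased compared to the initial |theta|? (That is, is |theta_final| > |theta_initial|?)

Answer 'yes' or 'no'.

Initial: x=-4.0000 theta=0.1000
After 1 (propagate distance d=40): x=0.0000 theta=0.1000
After 2 (thin lens f=-38): x=0.0000 theta=0.1000
After 3 (propagate distance d=6): x=0.6000 theta=0.1000
After 4 (thin lens f=27): x=0.6000 theta=7/90 (≈0.0778)
After 5 (propagate distance d=6): x=16/15 (≈1.0667) theta=7/90 (≈0.0778)
After 6 (thin lens f=23): x=16/15 (≈1.0667) theta=13/414 (≈0.0314)
After 7 (propagate distance d=31): x=4223/2070 (≈2.0401) theta=13/414 (≈0.0314)
After 8 (thin lens f=38): x=4223/2070 (≈2.0401) theta=-1753/78660 (≈-0.0223)
After 9 (propagate distance d=41 (to screen)): x=88601/78660 (≈1.1264) theta=-1753/78660 (≈-0.0223)
|theta_initial|=0.1000 |theta_final|=1753/78660 (≈0.0223) -> not increased

Answer: no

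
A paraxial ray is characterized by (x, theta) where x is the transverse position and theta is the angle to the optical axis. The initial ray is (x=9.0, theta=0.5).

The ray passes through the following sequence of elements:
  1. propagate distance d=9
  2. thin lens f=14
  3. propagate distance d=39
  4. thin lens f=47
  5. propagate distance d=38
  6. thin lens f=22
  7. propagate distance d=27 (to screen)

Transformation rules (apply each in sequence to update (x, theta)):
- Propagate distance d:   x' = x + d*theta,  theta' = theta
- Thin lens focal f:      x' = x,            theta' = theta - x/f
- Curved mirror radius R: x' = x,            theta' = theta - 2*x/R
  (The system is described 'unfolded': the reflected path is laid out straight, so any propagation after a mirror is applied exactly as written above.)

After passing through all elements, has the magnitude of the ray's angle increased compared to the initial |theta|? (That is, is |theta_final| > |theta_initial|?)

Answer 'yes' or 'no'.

Initial: x=9.0000 theta=0.5000
After 1 (propagate distance d=9): x=13.5000 theta=0.5000
After 2 (thin lens f=14): x=13.5000 theta=-13/28 (≈-0.4643)
After 3 (propagate distance d=39): x=-129/28 (≈-4.6071) theta=-13/28 (≈-0.4643)
After 4 (thin lens f=47): x=-129/28 (≈-4.6071) theta=-241/658 (≈-0.3663)
After 5 (propagate distance d=38): x=-24379/1316 (≈-18.5251) theta=-241/658 (≈-0.3663)
After 6 (thin lens f=22): x=-24379/1316 (≈-18.5251) theta=13775/28952 (≈0.4758)
After 7 (propagate distance d=27 (to screen)): x=-164413/28952 (≈-5.6788) theta=13775/28952 (≈0.4758)
|theta_initial|=0.5000 |theta_final|=13775/28952 (≈0.4758) -> not increased

Answer: no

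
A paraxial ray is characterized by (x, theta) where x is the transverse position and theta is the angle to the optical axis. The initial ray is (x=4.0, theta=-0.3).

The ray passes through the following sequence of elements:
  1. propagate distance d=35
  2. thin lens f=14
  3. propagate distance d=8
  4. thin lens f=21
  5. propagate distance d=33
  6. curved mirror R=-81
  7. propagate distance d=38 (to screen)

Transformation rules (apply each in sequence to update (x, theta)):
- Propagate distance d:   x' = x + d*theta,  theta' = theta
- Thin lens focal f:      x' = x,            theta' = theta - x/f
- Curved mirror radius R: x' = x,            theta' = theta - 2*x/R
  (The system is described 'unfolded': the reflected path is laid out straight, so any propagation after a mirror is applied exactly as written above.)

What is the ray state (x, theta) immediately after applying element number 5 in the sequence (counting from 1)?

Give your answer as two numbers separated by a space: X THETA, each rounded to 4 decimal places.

Answer: 8.3847 0.4112

Derivation:
Initial: x=4.0000 theta=-0.3000
After 1 (propagate distance d=35): x=-6.5000 theta=-0.3000
After 2 (thin lens f=14): x=-6.5000 theta=23/140 (≈0.1643)
After 3 (propagate distance d=8): x=-363/70 (≈-5.1857) theta=23/140 (≈0.1643)
After 4 (thin lens f=21): x=-363/70 (≈-5.1857) theta=403/980 (≈0.4112)
After 5 (propagate distance d=33): x=8217/980 (≈8.3847) theta=403/980 (≈0.4112)
Rounded to 4 decimal places: x = 8.3847, theta = 0.4112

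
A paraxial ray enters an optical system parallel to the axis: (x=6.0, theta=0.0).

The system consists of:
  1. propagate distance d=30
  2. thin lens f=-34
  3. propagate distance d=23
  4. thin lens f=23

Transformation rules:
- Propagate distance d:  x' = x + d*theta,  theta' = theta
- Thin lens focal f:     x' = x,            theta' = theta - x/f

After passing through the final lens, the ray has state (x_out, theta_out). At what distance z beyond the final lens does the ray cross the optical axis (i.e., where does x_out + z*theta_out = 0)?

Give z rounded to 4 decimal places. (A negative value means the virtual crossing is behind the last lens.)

Answer: 38.5588

Derivation:
Initial: x=6.0000 theta=0.0000
After 1 (propagate distance d=30): x=6.0000 theta=0.0000
After 2 (thin lens f=-34): x=6.0000 theta=3/17 (≈0.1765)
After 3 (propagate distance d=23): x=171/17 (≈10.0588) theta=3/17 (≈0.1765)
After 4 (thin lens f=23): x=171/17 (≈10.0588) theta=-6/23 (≈-0.2609)
z_focus = -x_out/theta_out = -(171/17)/(-6/23) = 1311/34 ≈ 38.5588
Rounded to 4 decimal places: z = 38.5588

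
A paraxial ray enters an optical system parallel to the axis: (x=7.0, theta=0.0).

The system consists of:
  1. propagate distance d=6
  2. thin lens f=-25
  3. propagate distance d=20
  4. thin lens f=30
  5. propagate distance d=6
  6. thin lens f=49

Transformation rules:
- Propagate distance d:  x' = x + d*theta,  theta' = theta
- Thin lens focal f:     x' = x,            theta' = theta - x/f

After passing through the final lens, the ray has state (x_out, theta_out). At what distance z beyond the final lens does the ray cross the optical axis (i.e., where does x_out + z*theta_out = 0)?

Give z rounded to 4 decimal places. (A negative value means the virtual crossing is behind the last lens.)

Answer: 30.9474

Derivation:
Initial: x=7.0000 theta=0.0000
After 1 (propagate distance d=6): x=7.0000 theta=0.0000
After 2 (thin lens f=-25): x=7.0000 theta=0.2800
After 3 (propagate distance d=20): x=12.6000 theta=0.2800
After 4 (thin lens f=30): x=12.6000 theta=-0.1400
After 5 (propagate distance d=6): x=11.7600 theta=-0.1400
After 6 (thin lens f=49): x=11.7600 theta=-0.3800
z_focus = -x_out/theta_out = -(11.7600)/(-0.3800) = 588/19 ≈ 30.9474
Rounded to 4 decimal places: z = 30.9474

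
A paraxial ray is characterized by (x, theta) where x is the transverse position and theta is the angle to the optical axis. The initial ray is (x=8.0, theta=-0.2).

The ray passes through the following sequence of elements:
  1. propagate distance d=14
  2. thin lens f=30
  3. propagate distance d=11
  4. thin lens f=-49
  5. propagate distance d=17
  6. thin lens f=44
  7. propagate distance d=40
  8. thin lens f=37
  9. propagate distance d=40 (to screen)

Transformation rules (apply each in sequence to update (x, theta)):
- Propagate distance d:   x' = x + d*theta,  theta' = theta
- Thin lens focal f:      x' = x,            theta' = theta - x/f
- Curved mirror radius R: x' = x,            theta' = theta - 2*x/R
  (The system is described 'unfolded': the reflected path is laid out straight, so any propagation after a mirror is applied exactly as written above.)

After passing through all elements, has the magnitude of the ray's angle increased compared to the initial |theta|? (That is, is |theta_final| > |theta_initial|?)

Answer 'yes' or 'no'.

Answer: no

Derivation:
Initial: x=8.0000 theta=-0.2000
After 1 (propagate distance d=14): x=5.2000 theta=-0.2000
After 2 (thin lens f=30): x=5.2000 theta=-28/75 (≈-0.3733)
After 3 (propagate distance d=11): x=82/75 (≈1.0933) theta=-28/75 (≈-0.3733)
After 4 (thin lens f=-49): x=82/75 (≈1.0933) theta=-86/245 (≈-0.3510)
After 5 (propagate distance d=17): x=-17912/3675 (≈-4.8740) theta=-86/245 (≈-0.3510)
After 6 (thin lens f=44): x=-17912/3675 (≈-4.8740) theta=-9712/40425 (≈-0.2402)
After 7 (propagate distance d=40): x=-585512/40425 (≈-14.4839) theta=-9712/40425 (≈-0.2402)
After 8 (thin lens f=37): x=-585512/40425 (≈-14.4839) theta=226168/1495725 (≈0.1512)
After 9 (propagate distance d=40 (to screen)): x=-12617224/1495725 (≈-8.4355) theta=226168/1495725 (≈0.1512)
|theta_initial|=0.2000 |theta_final|=226168/1495725 (≈0.1512) -> not increased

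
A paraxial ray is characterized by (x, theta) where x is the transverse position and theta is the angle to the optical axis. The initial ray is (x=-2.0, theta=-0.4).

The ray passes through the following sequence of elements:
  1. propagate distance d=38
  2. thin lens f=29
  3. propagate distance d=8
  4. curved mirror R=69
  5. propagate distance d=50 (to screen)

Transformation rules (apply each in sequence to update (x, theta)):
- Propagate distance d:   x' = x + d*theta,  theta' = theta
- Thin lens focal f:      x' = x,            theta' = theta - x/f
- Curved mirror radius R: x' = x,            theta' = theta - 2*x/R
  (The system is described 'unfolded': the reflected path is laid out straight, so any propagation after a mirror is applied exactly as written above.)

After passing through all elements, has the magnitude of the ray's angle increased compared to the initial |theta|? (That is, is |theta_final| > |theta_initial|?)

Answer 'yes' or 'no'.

Answer: yes

Derivation:
Initial: x=-2.0000 theta=-0.4000
After 1 (propagate distance d=38): x=-17.2000 theta=-0.4000
After 2 (thin lens f=29): x=-17.2000 theta=28/145 (≈0.1931)
After 3 (propagate distance d=8): x=-454/29 (≈-15.6552) theta=28/145 (≈0.1931)
After 4 (curved mirror R=69): x=-454/29 (≈-15.6552) theta=6472/10005 (≈0.6469)
After 5 (propagate distance d=50 (to screen)): x=33394/2001 (≈16.6887) theta=6472/10005 (≈0.6469)
|theta_initial|=0.4000 |theta_final|=6472/10005 (≈0.6469) -> increased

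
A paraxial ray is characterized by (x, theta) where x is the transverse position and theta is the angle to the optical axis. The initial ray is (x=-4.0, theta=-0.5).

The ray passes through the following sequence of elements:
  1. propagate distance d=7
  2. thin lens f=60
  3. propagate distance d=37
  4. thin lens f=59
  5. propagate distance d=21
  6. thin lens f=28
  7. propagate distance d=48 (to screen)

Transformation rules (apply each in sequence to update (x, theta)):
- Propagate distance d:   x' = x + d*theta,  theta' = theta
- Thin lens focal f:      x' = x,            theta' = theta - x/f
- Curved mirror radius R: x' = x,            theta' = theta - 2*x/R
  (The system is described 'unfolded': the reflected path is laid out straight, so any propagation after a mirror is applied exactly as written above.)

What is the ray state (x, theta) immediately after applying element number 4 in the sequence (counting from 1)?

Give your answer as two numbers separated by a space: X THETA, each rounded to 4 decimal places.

Answer: -21.3750 -0.0127

Derivation:
Initial: x=-4.0000 theta=-0.5000
After 1 (propagate distance d=7): x=-7.5000 theta=-0.5000
After 2 (thin lens f=60): x=-7.5000 theta=-0.3750
After 3 (propagate distance d=37): x=-21.3750 theta=-0.3750
After 4 (thin lens f=59): x=-21.3750 theta=-3/236 (≈-0.0127)
Rounded to 4 decimal places: x = -21.3750, theta = -0.0127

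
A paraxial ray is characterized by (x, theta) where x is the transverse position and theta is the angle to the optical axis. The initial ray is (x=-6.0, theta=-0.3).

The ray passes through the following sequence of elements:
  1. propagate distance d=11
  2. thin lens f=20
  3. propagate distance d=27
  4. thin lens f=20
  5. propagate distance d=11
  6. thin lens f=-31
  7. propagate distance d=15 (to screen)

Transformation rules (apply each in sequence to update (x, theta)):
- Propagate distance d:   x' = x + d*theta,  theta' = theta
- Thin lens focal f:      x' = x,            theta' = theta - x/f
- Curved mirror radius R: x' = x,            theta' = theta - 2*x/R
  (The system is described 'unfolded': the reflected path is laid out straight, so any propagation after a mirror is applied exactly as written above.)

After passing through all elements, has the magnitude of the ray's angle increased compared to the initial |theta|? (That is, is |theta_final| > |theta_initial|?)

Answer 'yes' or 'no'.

Initial: x=-6.0000 theta=-0.3000
After 1 (propagate distance d=11): x=-9.3000 theta=-0.3000
After 2 (thin lens f=20): x=-9.3000 theta=0.1650
After 3 (propagate distance d=27): x=-4.8450 theta=0.1650
After 4 (thin lens f=20): x=-4.8450 theta=1629/4000 (≈0.4073)
After 5 (propagate distance d=11): x=-1461/4000 (≈-0.3653) theta=1629/4000 (≈0.4073)
After 6 (thin lens f=-31): x=-1461/4000 (≈-0.3653) theta=24519/62000 (≈0.3955)
After 7 (propagate distance d=15 (to screen)): x=690279/124000 (≈5.5668) theta=24519/62000 (≈0.3955)
|theta_initial|=0.3000 |theta_final|=24519/62000 (≈0.3955) -> increased

Answer: yes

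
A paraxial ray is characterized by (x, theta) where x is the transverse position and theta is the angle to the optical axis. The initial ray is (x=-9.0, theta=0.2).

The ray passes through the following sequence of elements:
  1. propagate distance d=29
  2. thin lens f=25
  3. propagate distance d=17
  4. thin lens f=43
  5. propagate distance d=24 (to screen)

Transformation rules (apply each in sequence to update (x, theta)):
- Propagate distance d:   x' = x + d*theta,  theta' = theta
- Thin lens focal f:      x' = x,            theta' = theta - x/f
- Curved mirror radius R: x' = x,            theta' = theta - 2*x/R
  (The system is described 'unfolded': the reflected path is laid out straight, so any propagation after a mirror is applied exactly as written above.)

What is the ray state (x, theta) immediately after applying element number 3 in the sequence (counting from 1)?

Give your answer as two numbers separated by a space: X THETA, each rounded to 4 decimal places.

Answer: 2.3760 0.3280

Derivation:
Initial: x=-9.0000 theta=0.2000
After 1 (propagate distance d=29): x=-3.2000 theta=0.2000
After 2 (thin lens f=25): x=-3.2000 theta=0.3280
After 3 (propagate distance d=17): x=2.3760 theta=0.3280
Rounded to 4 decimal places: x = 2.3760, theta = 0.3280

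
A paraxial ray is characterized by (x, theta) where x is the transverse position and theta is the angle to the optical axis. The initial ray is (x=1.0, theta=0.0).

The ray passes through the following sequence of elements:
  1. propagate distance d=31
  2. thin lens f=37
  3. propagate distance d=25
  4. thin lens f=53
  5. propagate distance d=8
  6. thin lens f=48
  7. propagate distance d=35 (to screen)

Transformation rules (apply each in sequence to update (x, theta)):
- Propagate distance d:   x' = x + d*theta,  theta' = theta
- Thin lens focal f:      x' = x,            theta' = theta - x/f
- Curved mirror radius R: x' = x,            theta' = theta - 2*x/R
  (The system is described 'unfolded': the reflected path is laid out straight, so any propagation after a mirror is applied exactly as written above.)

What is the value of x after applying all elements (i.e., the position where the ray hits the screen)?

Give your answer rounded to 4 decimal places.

Answer: -1.1441

Derivation:
Initial: x=1.0000 theta=0.0000
After 1 (propagate distance d=31): x=1.0000 theta=0.0000
After 2 (thin lens f=37): x=1.0000 theta=-1/37 (≈-0.0270)
After 3 (propagate distance d=25): x=12/37 (≈0.3243) theta=-1/37 (≈-0.0270)
After 4 (thin lens f=53): x=12/37 (≈0.3243) theta=-65/1961 (≈-0.0331)
After 5 (propagate distance d=8): x=116/1961 (≈0.0592) theta=-65/1961 (≈-0.0331)
After 6 (thin lens f=48): x=116/1961 (≈0.0592) theta=-809/23532 (≈-0.0344)
After 7 (propagate distance d=35 (to screen)): x=-26923/23532 (≈-1.1441) theta=-809/23532 (≈-0.0344)
Rounded to 4 decimal places: x = -1.1441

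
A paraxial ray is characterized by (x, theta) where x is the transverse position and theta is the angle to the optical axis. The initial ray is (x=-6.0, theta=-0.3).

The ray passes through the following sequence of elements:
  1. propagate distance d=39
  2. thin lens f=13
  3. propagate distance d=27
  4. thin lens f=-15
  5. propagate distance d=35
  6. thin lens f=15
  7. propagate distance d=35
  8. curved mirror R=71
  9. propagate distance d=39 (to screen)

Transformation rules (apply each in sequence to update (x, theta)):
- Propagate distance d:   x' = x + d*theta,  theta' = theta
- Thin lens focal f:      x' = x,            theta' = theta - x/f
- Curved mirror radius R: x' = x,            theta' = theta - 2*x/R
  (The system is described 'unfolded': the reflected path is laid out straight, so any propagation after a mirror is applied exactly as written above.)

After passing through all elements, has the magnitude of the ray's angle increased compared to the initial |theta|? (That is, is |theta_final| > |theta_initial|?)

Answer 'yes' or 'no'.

Initial: x=-6.0000 theta=-0.3000
After 1 (propagate distance d=39): x=-17.7000 theta=-0.3000
After 2 (thin lens f=13): x=-17.7000 theta=69/65 (≈1.0615)
After 3 (propagate distance d=27): x=285/26 (≈10.9615) theta=69/65 (≈1.0615)
After 4 (thin lens f=-15): x=285/26 (≈10.9615) theta=233/130 (≈1.7923)
After 5 (propagate distance d=35): x=958/13 (≈73.6923) theta=233/130 (≈1.7923)
After 6 (thin lens f=15): x=958/13 (≈73.6923) theta=-1217/390 (≈-3.1205)
After 7 (propagate distance d=35): x=-2771/78 (≈-35.5256) theta=-1217/390 (≈-3.1205)
After 8 (curved mirror R=71): x=-2771/78 (≈-35.5256) theta=-58697/27690 (≈-2.1198)
After 9 (propagate distance d=39 (to screen)): x=-1636444/13845 (≈-118.1975) theta=-58697/27690 (≈-2.1198)
|theta_initial|=0.3000 |theta_final|=58697/27690 (≈2.1198) -> increased

Answer: yes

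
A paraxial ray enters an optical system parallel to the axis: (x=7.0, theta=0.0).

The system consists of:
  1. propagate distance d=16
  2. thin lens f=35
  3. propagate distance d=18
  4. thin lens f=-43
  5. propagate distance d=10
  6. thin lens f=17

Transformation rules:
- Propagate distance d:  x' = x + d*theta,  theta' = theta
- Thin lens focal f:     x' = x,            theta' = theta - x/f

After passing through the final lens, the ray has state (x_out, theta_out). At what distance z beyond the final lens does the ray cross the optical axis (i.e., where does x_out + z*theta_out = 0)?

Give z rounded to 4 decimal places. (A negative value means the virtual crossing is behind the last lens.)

Initial: x=7.0000 theta=0.0000
After 1 (propagate distance d=16): x=7.0000 theta=0.0000
After 2 (thin lens f=35): x=7.0000 theta=-0.2000
After 3 (propagate distance d=18): x=3.4000 theta=-0.2000
After 4 (thin lens f=-43): x=3.4000 theta=-26/215 (≈-0.1209)
After 5 (propagate distance d=10): x=471/215 (≈2.1907) theta=-26/215 (≈-0.1209)
After 6 (thin lens f=17): x=471/215 (≈2.1907) theta=-913/3655 (≈-0.2498)
z_focus = -x_out/theta_out = -(471/215)/(-913/3655) = 8007/913 ≈ 8.7700
Rounded to 4 decimal places: z = 8.7700

Answer: 8.7700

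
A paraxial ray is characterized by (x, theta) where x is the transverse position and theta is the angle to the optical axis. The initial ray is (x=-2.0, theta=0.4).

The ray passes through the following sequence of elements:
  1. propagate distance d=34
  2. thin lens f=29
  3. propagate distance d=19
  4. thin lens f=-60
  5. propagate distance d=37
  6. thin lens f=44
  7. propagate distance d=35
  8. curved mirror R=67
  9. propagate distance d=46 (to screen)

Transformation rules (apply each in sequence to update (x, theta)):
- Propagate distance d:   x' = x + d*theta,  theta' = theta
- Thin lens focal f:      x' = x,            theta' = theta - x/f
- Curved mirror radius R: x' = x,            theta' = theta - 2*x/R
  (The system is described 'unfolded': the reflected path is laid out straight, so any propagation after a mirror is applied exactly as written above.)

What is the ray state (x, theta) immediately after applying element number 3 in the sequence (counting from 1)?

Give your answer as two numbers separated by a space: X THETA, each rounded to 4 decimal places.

Initial: x=-2.0000 theta=0.4000
After 1 (propagate distance d=34): x=11.6000 theta=0.4000
After 2 (thin lens f=29): x=11.6000 theta=0.0000
After 3 (propagate distance d=19): x=11.6000 theta=0.0000
Rounded to 4 decimal places: x = 11.6000, theta = 0.0000

Answer: 11.6000 0.0000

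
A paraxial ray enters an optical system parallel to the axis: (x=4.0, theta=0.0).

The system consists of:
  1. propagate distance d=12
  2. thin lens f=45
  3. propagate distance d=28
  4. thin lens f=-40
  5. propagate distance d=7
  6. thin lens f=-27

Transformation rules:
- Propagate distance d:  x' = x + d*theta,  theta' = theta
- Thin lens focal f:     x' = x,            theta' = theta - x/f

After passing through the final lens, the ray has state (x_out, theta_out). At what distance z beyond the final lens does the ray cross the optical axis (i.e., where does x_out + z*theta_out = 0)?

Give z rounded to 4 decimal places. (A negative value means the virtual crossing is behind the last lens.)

Answer: 137.3824

Derivation:
Initial: x=4.0000 theta=0.0000
After 1 (propagate distance d=12): x=4.0000 theta=0.0000
After 2 (thin lens f=45): x=4.0000 theta=-4/45 (≈-0.0889)
After 3 (propagate distance d=28): x=68/45 (≈1.5111) theta=-4/45 (≈-0.0889)
After 4 (thin lens f=-40): x=68/45 (≈1.5111) theta=-23/450 (≈-0.0511)
After 5 (propagate distance d=7): x=173/150 (≈1.1533) theta=-23/450 (≈-0.0511)
After 6 (thin lens f=-27): x=173/150 (≈1.1533) theta=-17/2025 (≈-0.0084)
z_focus = -x_out/theta_out = -(173/150)/(-17/2025) = 4671/34 ≈ 137.3824
Rounded to 4 decimal places: z = 137.3824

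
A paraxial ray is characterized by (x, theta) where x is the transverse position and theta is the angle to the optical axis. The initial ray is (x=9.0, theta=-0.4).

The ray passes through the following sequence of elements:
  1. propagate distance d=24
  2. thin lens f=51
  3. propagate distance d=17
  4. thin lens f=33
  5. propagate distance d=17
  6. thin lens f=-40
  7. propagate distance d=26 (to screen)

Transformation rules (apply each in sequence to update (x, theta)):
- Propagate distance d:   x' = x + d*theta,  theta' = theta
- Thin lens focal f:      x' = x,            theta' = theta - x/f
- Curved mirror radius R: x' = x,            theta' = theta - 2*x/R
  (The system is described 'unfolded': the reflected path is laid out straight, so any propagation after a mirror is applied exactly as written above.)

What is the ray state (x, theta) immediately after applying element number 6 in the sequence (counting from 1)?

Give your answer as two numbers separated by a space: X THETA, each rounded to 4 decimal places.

Initial: x=9.0000 theta=-0.4000
After 1 (propagate distance d=24): x=-0.6000 theta=-0.4000
After 2 (thin lens f=51): x=-0.6000 theta=-33/85 (≈-0.3882)
After 3 (propagate distance d=17): x=-7.2000 theta=-33/85 (≈-0.3882)
After 4 (thin lens f=33): x=-7.2000 theta=-159/935 (≈-0.1701)
After 5 (propagate distance d=17): x=-111/11 (≈-10.0909) theta=-159/935 (≈-0.1701)
After 6 (thin lens f=-40): x=-111/11 (≈-10.0909) theta=-3159/7480 (≈-0.4223)
Rounded to 4 decimal places: x = -10.0909, theta = -0.4223

Answer: -10.0909 -0.4223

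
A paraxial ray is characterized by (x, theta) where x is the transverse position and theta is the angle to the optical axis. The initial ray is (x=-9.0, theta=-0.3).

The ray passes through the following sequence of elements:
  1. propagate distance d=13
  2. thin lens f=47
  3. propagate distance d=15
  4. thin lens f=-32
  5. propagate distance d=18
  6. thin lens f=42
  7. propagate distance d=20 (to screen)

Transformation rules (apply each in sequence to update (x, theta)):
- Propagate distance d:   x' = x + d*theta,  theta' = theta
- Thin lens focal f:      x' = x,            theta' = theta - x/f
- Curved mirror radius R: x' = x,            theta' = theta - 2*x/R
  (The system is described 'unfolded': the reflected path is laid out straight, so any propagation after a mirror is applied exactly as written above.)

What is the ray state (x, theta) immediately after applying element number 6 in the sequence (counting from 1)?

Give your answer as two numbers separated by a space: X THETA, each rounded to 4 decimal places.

Initial: x=-9.0000 theta=-0.3000
After 1 (propagate distance d=13): x=-12.9000 theta=-0.3000
After 2 (thin lens f=47): x=-12.9000 theta=-6/235 (≈-0.0255)
After 3 (propagate distance d=15): x=-6243/470 (≈-13.2830) theta=-6/235 (≈-0.0255)
After 4 (thin lens f=-32): x=-6243/470 (≈-13.2830) theta=-141/320 (≈-0.4406)
After 5 (propagate distance d=18): x=-159531/7520 (≈-21.2142) theta=-141/320 (≈-0.4406)
After 6 (thin lens f=42): x=-159531/7520 (≈-21.2142) theta=1697/26320 (≈0.0645)
Rounded to 4 decimal places: x = -21.2142, theta = 0.0645

Answer: -21.2142 0.0645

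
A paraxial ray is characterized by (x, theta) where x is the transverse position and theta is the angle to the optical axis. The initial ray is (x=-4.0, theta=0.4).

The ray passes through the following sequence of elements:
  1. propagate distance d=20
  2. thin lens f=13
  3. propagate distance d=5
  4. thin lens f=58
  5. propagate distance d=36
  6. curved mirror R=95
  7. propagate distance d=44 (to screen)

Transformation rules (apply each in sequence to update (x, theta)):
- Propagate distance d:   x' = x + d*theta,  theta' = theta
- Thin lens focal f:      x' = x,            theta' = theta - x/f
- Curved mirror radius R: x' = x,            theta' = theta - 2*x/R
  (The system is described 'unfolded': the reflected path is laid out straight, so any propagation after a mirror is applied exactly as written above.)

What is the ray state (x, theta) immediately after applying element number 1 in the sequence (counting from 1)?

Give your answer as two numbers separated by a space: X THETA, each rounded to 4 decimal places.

Answer: 4.0000 0.4000

Derivation:
Initial: x=-4.0000 theta=0.4000
After 1 (propagate distance d=20): x=4.0000 theta=0.4000
Rounded to 4 decimal places: x = 4.0000, theta = 0.4000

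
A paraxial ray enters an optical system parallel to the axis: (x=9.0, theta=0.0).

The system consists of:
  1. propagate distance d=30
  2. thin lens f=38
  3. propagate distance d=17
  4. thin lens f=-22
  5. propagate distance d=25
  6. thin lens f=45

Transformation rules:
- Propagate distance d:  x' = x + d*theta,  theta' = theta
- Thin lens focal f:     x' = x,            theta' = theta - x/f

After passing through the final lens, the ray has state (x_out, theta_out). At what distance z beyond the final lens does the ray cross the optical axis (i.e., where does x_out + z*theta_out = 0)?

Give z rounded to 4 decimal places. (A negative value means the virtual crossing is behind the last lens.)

Initial: x=9.0000 theta=0.0000
After 1 (propagate distance d=30): x=9.0000 theta=0.0000
After 2 (thin lens f=38): x=9.0000 theta=-9/38 (≈-0.2368)
After 3 (propagate distance d=17): x=189/38 (≈4.9737) theta=-9/38 (≈-0.2368)
After 4 (thin lens f=-22): x=189/38 (≈4.9737) theta=-9/836 (≈-0.0108)
After 5 (propagate distance d=25): x=207/44 (≈4.7045) theta=-9/836 (≈-0.0108)
After 6 (thin lens f=45): x=207/44 (≈4.7045) theta=-241/2090 (≈-0.1153)
z_focus = -x_out/theta_out = -(207/44)/(-241/2090) = 19665/482 ≈ 40.7988
Rounded to 4 decimal places: z = 40.7988

Answer: 40.7988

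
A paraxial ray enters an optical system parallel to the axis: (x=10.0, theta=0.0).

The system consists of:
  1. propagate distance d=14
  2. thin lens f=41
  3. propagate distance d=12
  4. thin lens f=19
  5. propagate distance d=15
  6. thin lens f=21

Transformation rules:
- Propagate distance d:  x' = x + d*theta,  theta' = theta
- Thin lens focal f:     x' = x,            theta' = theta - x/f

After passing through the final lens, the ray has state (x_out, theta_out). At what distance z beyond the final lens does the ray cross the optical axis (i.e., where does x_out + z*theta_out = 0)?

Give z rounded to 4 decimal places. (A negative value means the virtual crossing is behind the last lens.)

Answer: -4.2300

Derivation:
Initial: x=10.0000 theta=0.0000
After 1 (propagate distance d=14): x=10.0000 theta=0.0000
After 2 (thin lens f=41): x=10.0000 theta=-10/41 (≈-0.2439)
After 3 (propagate distance d=12): x=290/41 (≈7.0732) theta=-10/41 (≈-0.2439)
After 4 (thin lens f=19): x=290/41 (≈7.0732) theta=-480/779 (≈-0.6162)
After 5 (propagate distance d=15): x=-1690/779 (≈-2.1694) theta=-480/779 (≈-0.6162)
After 6 (thin lens f=21): x=-1690/779 (≈-2.1694) theta=-8390/16359 (≈-0.5129)
z_focus = -x_out/theta_out = -(-1690/779)/(-8390/16359) = -3549/839 ≈ -4.2300
Rounded to 4 decimal places: z = -4.2300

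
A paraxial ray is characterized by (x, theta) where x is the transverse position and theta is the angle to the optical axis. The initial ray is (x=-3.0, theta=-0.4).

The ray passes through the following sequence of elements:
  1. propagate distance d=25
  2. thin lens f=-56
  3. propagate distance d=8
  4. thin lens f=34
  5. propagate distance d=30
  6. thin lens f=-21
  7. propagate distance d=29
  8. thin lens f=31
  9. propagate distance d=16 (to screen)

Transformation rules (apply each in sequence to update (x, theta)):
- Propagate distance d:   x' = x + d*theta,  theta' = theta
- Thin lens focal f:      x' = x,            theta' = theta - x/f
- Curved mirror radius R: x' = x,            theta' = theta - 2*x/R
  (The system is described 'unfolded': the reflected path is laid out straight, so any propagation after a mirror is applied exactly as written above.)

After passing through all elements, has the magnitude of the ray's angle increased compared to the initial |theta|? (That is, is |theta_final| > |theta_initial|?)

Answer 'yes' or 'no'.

Initial: x=-3.0000 theta=-0.4000
After 1 (propagate distance d=25): x=-13.0000 theta=-0.4000
After 2 (thin lens f=-56): x=-13.0000 theta=-177/280 (≈-0.6321)
After 3 (propagate distance d=8): x=-632/35 (≈-18.0571) theta=-177/280 (≈-0.6321)
After 4 (thin lens f=34): x=-632/35 (≈-18.0571) theta=-481/4760 (≈-0.1011)
After 5 (propagate distance d=30): x=-50191/2380 (≈-21.0887) theta=-481/4760 (≈-0.1011)
After 6 (thin lens f=-21): x=-50191/2380 (≈-21.0887) theta=-6499/5880 (≈-1.1053)
After 7 (propagate distance d=29): x=-5312029/99960 (≈-53.1415) theta=-6499/5880 (≈-1.1053)
After 8 (thin lens f=31): x=-5312029/99960 (≈-53.1415) theta=235882/387345 (≈0.6090)
After 9 (propagate distance d=16 (to screen)): x=-19211429/442680 (≈-43.3980) theta=235882/387345 (≈0.6090)
|theta_initial|=0.4000 |theta_final|=235882/387345 (≈0.6090) -> increased

Answer: yes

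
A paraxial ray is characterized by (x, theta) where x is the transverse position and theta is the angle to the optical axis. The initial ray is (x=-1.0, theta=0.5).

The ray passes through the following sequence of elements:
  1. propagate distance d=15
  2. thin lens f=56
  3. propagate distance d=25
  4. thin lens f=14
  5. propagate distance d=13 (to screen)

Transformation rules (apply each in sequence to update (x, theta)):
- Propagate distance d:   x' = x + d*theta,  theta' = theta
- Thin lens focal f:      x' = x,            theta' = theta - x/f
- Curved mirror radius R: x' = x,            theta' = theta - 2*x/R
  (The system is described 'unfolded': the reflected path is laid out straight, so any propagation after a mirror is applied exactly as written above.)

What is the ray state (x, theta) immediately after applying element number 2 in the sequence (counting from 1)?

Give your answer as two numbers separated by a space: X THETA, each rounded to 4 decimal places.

Answer: 6.5000 0.3839

Derivation:
Initial: x=-1.0000 theta=0.5000
After 1 (propagate distance d=15): x=6.5000 theta=0.5000
After 2 (thin lens f=56): x=6.5000 theta=43/112 (≈0.3839)
Rounded to 4 decimal places: x = 6.5000, theta = 0.3839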